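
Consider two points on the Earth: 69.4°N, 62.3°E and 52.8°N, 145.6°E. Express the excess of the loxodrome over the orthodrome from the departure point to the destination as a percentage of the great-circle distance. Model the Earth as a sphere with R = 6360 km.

Great circle: σ = 0.6913 rad → d_gc = Rσ = 4396.7 km
Rhumb: Δφ = -0.2897, Δλ = +1.4539, Δψ = -0.6162, q = Δφ/Δψ = 0.4702 → d_rh = R√(Δφ²+q²Δλ²) = 4722.0 km
Excess = (4722.0 − 4396.7) / 4396.7 = 325.3 / 4396.7 = 7.40% ≈ 7.4%

7.4%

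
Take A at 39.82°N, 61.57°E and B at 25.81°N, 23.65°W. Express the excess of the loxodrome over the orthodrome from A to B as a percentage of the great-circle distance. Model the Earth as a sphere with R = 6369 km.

3.3%

Great circle: σ = 1.2277 rad → d_gc = Rσ = 7819.0 km
Rhumb: Δφ = -0.2445, Δλ = -1.4874, Δψ = -0.2923, q = Δφ/Δψ = 0.8366 → d_rh = R√(Δφ²+q²Δλ²) = 8076.5 km
Excess = (8076.5 − 7819.0) / 7819.0 = 257.5 / 7819.0 = 3.29% ≈ 3.3%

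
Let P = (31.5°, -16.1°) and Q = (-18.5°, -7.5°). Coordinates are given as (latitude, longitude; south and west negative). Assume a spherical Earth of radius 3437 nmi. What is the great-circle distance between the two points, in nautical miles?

Haversine: a = sin²(Δφ/2)+cos φ₁ cos φ₂ sin²(Δλ/2) = 0.18315;  σ = 2·atan2(√a,√(1−a))
σ = 50.677° → d = Rσ = 3437·0.88447 = 3040 nmi

3040 nmi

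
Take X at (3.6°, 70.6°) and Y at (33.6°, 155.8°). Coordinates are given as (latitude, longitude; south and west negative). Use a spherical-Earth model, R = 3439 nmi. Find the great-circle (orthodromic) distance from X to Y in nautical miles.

cos σ = sin φ₁ sin φ₂ + cos φ₁ cos φ₂ cos Δλ
      = sin(3.60°)sin(33.60°) + cos(3.60°)cos(33.60°)cos(85.20°) = 0.1043
σ = 84.013° → d = Rσ = 3439·1.46630 = 5043 nmi

5043 nmi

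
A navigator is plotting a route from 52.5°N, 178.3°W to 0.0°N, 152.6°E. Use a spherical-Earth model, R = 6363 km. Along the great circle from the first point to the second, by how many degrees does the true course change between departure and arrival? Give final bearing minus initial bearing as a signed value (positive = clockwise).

-14.6°

At departure: θ₁ = atan2(sin Δλ cos φ₂, cos φ₁ sin φ₂ − sin φ₁ cos φ₂ cos Δλ) = 215.05°
At arrival: θ₂ = atan2(sin Δλ cos φ₁, −cos φ₂ sin φ₁ + sin φ₂ cos φ₁ cos Δλ) = 200.46°
Δθ = θ₂ − θ₁ = -14.6°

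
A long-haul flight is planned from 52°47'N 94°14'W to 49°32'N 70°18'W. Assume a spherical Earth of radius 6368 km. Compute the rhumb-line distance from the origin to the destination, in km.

1706 km

Rhumb course C = atan2(Δλ, Δψ) with Δψ = ln[tan(π/4+φ₂/2)/tan(π/4+φ₁/2)] = -0.0905, Δλ = +0.4177 → C = 102.22°
d = R·|Δφ| / |cos C| = 6368·0.05672 / 0.21173 = 1706 km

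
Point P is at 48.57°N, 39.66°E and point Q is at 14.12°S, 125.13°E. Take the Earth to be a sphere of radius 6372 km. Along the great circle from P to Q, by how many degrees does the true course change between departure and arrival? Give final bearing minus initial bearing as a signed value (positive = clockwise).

+35.5°

At departure: θ₁ = atan2(sin Δλ cos φ₂, cos φ₁ sin φ₂ − sin φ₁ cos φ₂ cos Δλ) = 102.76°
At arrival: θ₂ = atan2(sin Δλ cos φ₁, −cos φ₂ sin φ₁ + sin φ₂ cos φ₁ cos Δλ) = 138.28°
Δθ = θ₂ − θ₁ = +35.5°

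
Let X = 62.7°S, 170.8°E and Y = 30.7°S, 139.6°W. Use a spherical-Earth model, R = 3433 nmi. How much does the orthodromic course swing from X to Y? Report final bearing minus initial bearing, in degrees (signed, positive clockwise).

Initial bearing θ₁ = atan2(sin Δλ cos φ₂, cos φ₁ sin φ₂ − sin φ₁ cos φ₂ cos Δλ) = 68.26°
Final bearing θ₂ = (initial bearing from the destination back to the start) + 180° = 29.70°
Δθ = θ₂ − θ₁ = -38.6°

-38.6°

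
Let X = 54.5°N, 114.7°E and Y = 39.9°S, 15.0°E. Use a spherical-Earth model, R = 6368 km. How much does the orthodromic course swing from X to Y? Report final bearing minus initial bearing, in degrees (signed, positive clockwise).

-25.0°

At departure: θ₁ = atan2(sin Δλ cos φ₂, cos φ₁ sin φ₂ − sin φ₁ cos φ₂ cos Δλ) = 250.54°
At arrival: θ₂ = atan2(sin Δλ cos φ₁, −cos φ₂ sin φ₁ + sin φ₂ cos φ₁ cos Δλ) = 225.54°
Δθ = θ₂ − θ₁ = -25.0°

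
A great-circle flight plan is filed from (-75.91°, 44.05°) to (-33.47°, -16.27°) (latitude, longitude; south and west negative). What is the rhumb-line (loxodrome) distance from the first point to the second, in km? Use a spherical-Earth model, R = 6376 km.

Δψ = ln[tan(π/4+φ₂/2)/tan(π/4+φ₁/2)] = +1.4703;  Δφ = +0.7407 rad,  Δλ = -1.0528 rad
q = Δφ/Δψ = 0.5038
d = R·√(Δφ² + q²Δλ²) = 6376·0.91102 = 5809 km

5809 km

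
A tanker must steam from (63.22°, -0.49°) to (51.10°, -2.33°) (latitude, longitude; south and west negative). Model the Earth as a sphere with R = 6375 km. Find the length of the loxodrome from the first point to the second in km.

1353 km

Rhumb course C = atan2(Δλ, Δψ) with Δψ = ln[tan(π/4+φ₂/2)/tan(π/4+φ₁/2)] = -0.3944, Δλ = -0.0321 → C = 184.66°
d = R·|Δφ| / |cos C| = 6375·0.21153 / 0.99670 = 1353 km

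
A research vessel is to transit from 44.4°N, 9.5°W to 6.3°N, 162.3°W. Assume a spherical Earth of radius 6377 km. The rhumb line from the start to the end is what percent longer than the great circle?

Great circle: σ = 2.1590 rad → d_gc = Rσ = 13767.8 km
Rhumb: Δφ = -0.6650, Δλ = -2.6669, Δψ = -0.7565, q = Δφ/Δψ = 0.8791 → d_rh = R√(Δφ²+q²Δλ²) = 15539.5 km
Excess = (15539.5 − 13767.8) / 13767.8 = 1771.7 / 13767.8 = 12.87% ≈ 12.9%

12.9%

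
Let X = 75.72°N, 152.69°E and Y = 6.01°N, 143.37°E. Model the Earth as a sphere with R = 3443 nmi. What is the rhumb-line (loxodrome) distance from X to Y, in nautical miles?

Rhumb course C = atan2(Δλ, Δψ) with Δψ = ln[tan(π/4+φ₂/2)/tan(π/4+φ₁/2)] = -1.9722, Δλ = -0.1627 → C = 184.71°
d = R·|Δφ| / |cos C| = 3443·1.21667 / 0.99662 = 4203 nmi

4203 nmi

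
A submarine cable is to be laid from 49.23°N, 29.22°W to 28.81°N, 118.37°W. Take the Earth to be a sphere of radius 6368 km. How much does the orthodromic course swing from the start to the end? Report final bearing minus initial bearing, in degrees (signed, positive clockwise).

Initial bearing θ₁ = atan2(sin Δλ cos φ₂, cos φ₁ sin φ₂ − sin φ₁ cos φ₂ cos Δλ) = 289.19°
Final bearing θ₂ = (initial bearing from the destination back to the start) + 180° = 224.74°
Δθ = θ₂ − θ₁ = -64.4°

-64.4°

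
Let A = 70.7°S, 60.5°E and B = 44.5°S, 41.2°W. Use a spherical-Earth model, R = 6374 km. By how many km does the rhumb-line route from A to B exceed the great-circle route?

Great circle: cos σ = sin φ₁ sin φ₂ + cos φ₁ cos φ₂ cos Δλ,  σ = 0.9100 rad → d_gc = 5800.6 km
Rhumb line: Δψ = +0.9027, q = Δφ/Δψ = 0.5066, d_rh = R√(Δφ²+q²Δλ²) = 6430.0 km
Excess = 6430.0 − 5800.6 = 629.4 ≈ 629 km

629 km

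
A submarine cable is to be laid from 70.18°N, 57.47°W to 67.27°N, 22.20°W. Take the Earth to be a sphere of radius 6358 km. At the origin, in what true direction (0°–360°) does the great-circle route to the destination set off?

N = sin Δλ·cos φ₂ = +0.2231;  D = cos φ₁ sin φ₂ − sin φ₁ cos φ₂ cos Δλ = +0.0160
initial course = atan2(N, D) = 85.91°

85.9°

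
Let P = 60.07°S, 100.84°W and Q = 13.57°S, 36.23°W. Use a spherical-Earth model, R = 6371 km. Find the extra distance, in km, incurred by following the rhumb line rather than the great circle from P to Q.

Great circle: cos σ = sin φ₁ sin φ₂ + cos φ₁ cos φ₂ cos Δλ,  σ = 1.1469 rad → d_gc = 7307.0 km
Rhumb line: Δψ = +1.0803, q = Δφ/Δψ = 0.7512, d_rh = R√(Δφ²+q²Δλ²) = 7474.2 km
Excess = 7474.2 − 7307.0 = 167.2 ≈ 167 km

167 km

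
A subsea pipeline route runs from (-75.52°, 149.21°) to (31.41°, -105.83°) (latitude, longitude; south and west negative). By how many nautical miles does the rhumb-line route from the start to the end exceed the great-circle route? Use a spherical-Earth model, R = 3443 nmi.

Great circle: cos σ = sin φ₁ sin φ₂ + cos φ₁ cos φ₂ cos Δλ,  σ = 2.1648 rad → d_gc = 7453.44 nmi
Rhumb line: Δψ = +2.6412, q = Δφ/Δψ = 0.7066, d_rh = R√(Δφ²+q²Δλ²) = 7819.89 nmi
Excess = 7819.89 − 7453.44 = 366.45 ≈ 366 nmi

366 nmi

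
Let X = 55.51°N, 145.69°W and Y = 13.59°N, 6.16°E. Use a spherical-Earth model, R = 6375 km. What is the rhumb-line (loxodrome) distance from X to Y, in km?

Rhumb course C = atan2(Δλ, Δψ) with Δψ = ln[tan(π/4+φ₂/2)/tan(π/4+φ₁/2)] = -0.9304, Δλ = +2.6503 → C = 109.34°
d = R·|Δφ| / |cos C| = 6375·0.73164 / 0.33124 = 14081 km

14081 km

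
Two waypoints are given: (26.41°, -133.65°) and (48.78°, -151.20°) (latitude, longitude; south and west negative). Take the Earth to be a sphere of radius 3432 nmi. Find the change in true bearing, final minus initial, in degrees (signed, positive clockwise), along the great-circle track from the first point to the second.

-11.0°

At departure: θ₁ = atan2(sin Δλ cos φ₂, cos φ₁ sin φ₂ − sin φ₁ cos φ₂ cos Δλ) = 333.25°
At arrival: θ₂ = atan2(sin Δλ cos φ₁, −cos φ₂ sin φ₁ + sin φ₂ cos φ₁ cos Δλ) = 322.28°
Δθ = θ₂ − θ₁ = -11.0°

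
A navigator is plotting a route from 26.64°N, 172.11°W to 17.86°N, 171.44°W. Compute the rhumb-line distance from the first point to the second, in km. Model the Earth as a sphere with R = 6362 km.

Δψ = ln[tan(π/4+φ₂/2)/tan(π/4+φ₁/2)] = -0.1658;  Δφ = -0.1532 rad,  Δλ = +0.0117 rad
q = Δφ/Δψ = 0.9243
d = R·√(Δφ² + q²Δλ²) = 6362·0.15362 = 977 km

977 km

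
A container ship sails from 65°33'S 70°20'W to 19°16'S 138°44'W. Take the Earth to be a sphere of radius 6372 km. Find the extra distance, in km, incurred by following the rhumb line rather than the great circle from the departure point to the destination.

Great circle: cos σ = sin φ₁ sin φ₂ + cos φ₁ cos φ₂ cos Δλ,  σ = 1.1105 rad → d_gc = 7076.1 km
Rhumb line: Δψ = +1.1866, q = Δφ/Δψ = 0.6808, d_rh = R√(Δφ²+q²Δλ²) = 7301.4 km
Excess = 7301.4 − 7076.1 = 225.3 ≈ 225 km

225 km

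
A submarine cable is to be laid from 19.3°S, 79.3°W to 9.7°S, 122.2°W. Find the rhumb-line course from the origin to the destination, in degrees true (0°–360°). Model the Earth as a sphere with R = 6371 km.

Δψ = ln[tan(π/4+φ₂/2)/tan(π/4+φ₁/2)] = +0.1733
Δλ = -0.7487 rad (taken the short way round)
course = atan2(Δλ, Δψ) = 283.03°

283.0°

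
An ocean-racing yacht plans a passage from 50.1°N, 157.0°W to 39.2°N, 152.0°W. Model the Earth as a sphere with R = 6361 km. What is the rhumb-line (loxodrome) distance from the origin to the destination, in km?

Δψ = ln[tan(π/4+φ₂/2)/tan(π/4+φ₁/2)] = -0.2686;  Δφ = -0.1902 rad,  Δλ = +0.0873 rad
q = Δφ/Δψ = 0.7082
d = R·√(Δφ² + q²Δλ²) = 6361·0.20003 = 1272 km

1272 km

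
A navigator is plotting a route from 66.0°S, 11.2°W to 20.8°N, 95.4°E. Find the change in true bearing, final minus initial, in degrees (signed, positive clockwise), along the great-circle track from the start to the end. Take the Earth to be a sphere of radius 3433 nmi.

Initial bearing θ₁ = atan2(sin Δλ cos φ₂, cos φ₁ sin φ₂ − sin φ₁ cos φ₂ cos Δλ) = 96.34°
Final bearing θ₂ = (initial bearing from the destination back to the start) + 180° = 25.62°
Δθ = θ₂ − θ₁ = -70.7°

-70.7°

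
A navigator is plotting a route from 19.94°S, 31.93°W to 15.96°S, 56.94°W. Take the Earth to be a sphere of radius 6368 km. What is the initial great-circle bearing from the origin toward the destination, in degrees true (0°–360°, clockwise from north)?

N = sin Δλ·cos φ₂ = -0.4065;  D = cos φ₁ sin φ₂ − sin φ₁ cos φ₂ cos Δλ = +0.0387
initial course = atan2(N, D) = 275.43°

275.4°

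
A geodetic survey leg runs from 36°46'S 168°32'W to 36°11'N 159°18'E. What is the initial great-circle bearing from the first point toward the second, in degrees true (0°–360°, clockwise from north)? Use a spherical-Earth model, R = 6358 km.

334.0°

N = sin Δλ·cos φ₂ = -0.4297;  D = cos φ₁ sin φ₂ − sin φ₁ cos φ₂ cos Δλ = +0.8819
initial course = atan2(N, D) = 334.02°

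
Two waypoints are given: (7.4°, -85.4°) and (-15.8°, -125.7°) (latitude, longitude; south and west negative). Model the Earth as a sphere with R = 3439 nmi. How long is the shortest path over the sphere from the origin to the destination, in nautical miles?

2770 nmi

Haversine: a = sin²(Δφ/2)+cos φ₁ cos φ₂ sin²(Δλ/2) = 0.15366;  σ = 2·atan2(√a,√(1−a))
σ = 46.158° → d = Rσ = 3439·0.80561 = 2770 nmi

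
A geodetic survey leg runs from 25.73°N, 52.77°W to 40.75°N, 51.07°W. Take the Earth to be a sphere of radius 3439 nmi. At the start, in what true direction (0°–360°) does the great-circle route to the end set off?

N = sin Δλ·cos φ₂ = +0.0225;  D = cos φ₁ sin φ₂ − sin φ₁ cos φ₂ cos Δλ = +0.2593
initial course = atan2(N, D) = 4.95°

5.0°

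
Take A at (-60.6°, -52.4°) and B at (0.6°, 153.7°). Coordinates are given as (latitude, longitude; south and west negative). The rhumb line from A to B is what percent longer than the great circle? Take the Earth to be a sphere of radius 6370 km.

Great circle: σ = 2.0375 rad → d_gc = Rσ = 12978.9 km
Rhumb: Δφ = +1.0681, Δλ = -2.6861, Δψ = +1.3486, q = Δφ/Δψ = 0.7921 → d_rh = R√(Δφ²+q²Δλ²) = 15164.4 km
Excess = (15164.4 − 12978.9) / 12978.9 = 2185.5 / 12978.9 = 16.84% ≈ 16.8%

16.8%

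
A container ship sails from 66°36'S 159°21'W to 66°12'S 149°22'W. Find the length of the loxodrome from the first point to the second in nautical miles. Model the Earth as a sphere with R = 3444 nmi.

241 nmi

Rhumb course C = atan2(Δλ, Δψ) with Δψ = ln[tan(π/4+φ₂/2)/tan(π/4+φ₁/2)] = +0.0174, Δλ = +0.1742 → C = 84.28°
d = R·|Δφ| / |cos C| = 3444·0.00698 / 0.09958 = 241 nmi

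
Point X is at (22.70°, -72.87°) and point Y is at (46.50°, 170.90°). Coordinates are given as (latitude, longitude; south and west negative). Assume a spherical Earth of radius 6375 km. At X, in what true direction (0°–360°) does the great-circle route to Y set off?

θ = atan2( sin Δλ·cos φ₂ ,  cos φ₁ sin φ₂ − sin φ₁ cos φ₂ cos Δλ )
  = atan2(-0.6175, +0.7866) = 321.87°

321.9°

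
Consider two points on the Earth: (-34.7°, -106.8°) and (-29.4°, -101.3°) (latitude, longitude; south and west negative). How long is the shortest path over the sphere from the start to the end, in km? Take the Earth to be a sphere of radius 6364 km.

784 km

Haversine: a = sin²(Δφ/2)+cos φ₁ cos φ₂ sin²(Δλ/2) = 0.00379;  σ = 2·atan2(√a,√(1−a))
σ = 7.056° → d = Rσ = 6364·0.12315 = 784 km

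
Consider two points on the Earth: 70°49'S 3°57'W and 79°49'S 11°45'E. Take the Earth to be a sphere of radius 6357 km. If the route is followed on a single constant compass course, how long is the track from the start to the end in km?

1086 km

Rhumb course C = atan2(Δλ, Δψ) with Δψ = ln[tan(π/4+φ₂/2)/tan(π/4+φ₁/2)] = -0.6401, Δλ = +0.2740 → C = 156.82°
d = R·|Δφ| / |cos C| = 6357·0.15708 / 0.91930 = 1086 km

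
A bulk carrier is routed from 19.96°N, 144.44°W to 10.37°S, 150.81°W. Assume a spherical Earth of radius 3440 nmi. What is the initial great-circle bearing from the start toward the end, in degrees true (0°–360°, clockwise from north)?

N = sin Δλ·cos φ₂ = -0.1091;  D = cos φ₁ sin φ₂ − sin φ₁ cos φ₂ cos Δλ = -0.5029
initial course = atan2(N, D) = 192.24°

192.2°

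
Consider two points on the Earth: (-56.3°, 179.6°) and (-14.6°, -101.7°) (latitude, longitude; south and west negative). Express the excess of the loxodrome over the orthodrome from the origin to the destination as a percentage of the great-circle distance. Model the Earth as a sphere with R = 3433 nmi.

3.3%

Great circle: σ = 1.2504 rad → d_gc = Rσ = 4292.7 nmi
Rhumb: Δφ = +0.7278, Δλ = +1.3736, Δψ = +0.9368, q = Δφ/Δψ = 0.7769 → d_rh = R√(Δφ²+q²Δλ²) = 4434.3 nmi
Excess = (4434.3 − 4292.7) / 4292.7 = 141.6 / 4292.7 = 3.30% ≈ 3.3%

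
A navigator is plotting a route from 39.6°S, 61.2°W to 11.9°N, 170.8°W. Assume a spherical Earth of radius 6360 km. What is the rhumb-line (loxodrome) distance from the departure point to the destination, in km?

Δψ = ln[tan(π/4+φ₂/2)/tan(π/4+φ₁/2)] = +0.9630;  Δφ = +0.8988 rad,  Δλ = -1.9129 rad
q = Δφ/Δψ = 0.9334
d = R·√(Δφ² + q²Δλ²) = 6360·1.99889 = 12713 km

12713 km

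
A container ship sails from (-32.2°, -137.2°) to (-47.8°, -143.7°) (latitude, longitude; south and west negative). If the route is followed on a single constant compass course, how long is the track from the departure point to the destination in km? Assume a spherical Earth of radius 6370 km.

Rhumb course C = atan2(Δλ, Δψ) with Δψ = ln[tan(π/4+φ₂/2)/tan(π/4+φ₁/2)] = -0.3581, Δλ = -0.1134 → C = 197.58°
d = R·|Δφ| / |cos C| = 6370·0.27227 / 0.95331 = 1819 km

1819 km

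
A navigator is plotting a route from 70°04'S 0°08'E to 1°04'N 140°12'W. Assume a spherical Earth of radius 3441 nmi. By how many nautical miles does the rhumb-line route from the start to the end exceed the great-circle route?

947 nmi

Great circle: cos σ = sin φ₁ sin φ₂ + cos φ₁ cos φ₂ cos Δλ,  σ = 1.8545 rad → d_gc = 6381.3 nmi
Rhumb line: Δψ = +1.7574, q = Δφ/Δψ = 0.7064, d_rh = R√(Δφ²+q²Δλ²) = 7327.9 nmi
Excess = 7327.9 − 6381.3 = 946.6 ≈ 947 nmi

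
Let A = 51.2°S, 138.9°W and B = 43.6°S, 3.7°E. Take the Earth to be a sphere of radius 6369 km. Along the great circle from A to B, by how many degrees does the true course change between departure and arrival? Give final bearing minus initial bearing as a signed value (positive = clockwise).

Initial bearing θ₁ = atan2(sin Δλ cos φ₂, cos φ₁ sin φ₂ − sin φ₁ cos φ₂ cos Δλ) = 153.46°
Final bearing θ₂ = (initial bearing from the destination back to the start) + 180° = 22.75°
Δθ = θ₂ − θ₁ = -130.7°

-130.7°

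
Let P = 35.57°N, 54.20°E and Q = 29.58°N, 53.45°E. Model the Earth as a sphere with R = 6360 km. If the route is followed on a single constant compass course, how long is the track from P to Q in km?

669 km

Rhumb course C = atan2(Δλ, Δψ) with Δψ = ln[tan(π/4+φ₂/2)/tan(π/4+φ₁/2)] = -0.1242, Δλ = -0.0131 → C = 186.02°
d = R·|Δφ| / |cos C| = 6360·0.10455 / 0.99449 = 669 km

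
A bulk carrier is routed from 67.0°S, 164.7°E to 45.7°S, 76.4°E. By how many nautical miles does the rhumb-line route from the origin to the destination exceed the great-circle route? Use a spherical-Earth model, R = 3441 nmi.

224 nmi

Great circle: cos σ = sin φ₁ sin φ₂ + cos φ₁ cos φ₂ cos Δλ,  σ = 0.8408 rad → d_gc = 2893.1 nmi
Rhumb line: Δψ = +0.6936, q = Δφ/Δψ = 0.5360, d_rh = R√(Δφ²+q²Δλ²) = 3117.0 nmi
Excess = 3117.0 − 2893.1 = 223.9 ≈ 224 nmi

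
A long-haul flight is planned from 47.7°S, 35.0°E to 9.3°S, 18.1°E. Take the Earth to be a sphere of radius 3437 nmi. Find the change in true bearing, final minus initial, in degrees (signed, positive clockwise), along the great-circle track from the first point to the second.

+8.6°

At departure: θ₁ = atan2(sin Δλ cos φ₂, cos φ₁ sin φ₂ − sin φ₁ cos φ₂ cos Δλ) = 334.05°
At arrival: θ₂ = atan2(sin Δλ cos φ₁, −cos φ₂ sin φ₁ + sin φ₂ cos φ₁ cos Δλ) = 342.64°
Δθ = θ₂ − θ₁ = +8.6°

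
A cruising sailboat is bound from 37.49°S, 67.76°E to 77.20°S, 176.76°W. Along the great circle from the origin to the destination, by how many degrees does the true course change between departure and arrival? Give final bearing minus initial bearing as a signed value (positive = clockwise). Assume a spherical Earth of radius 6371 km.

-109.6°

Initial bearing θ₁ = atan2(sin Δλ cos φ₂, cos φ₁ sin φ₂ − sin φ₁ cos φ₂ cos Δλ) = 166.48°
Final bearing θ₂ = (initial bearing from the destination back to the start) + 180° = 56.86°
Δθ = θ₂ − θ₁ = -109.6°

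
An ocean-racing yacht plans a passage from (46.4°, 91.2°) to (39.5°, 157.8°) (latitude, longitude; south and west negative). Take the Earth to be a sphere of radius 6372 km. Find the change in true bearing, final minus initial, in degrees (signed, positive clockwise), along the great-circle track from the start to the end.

+48.3°

Initial bearing θ₁ = atan2(sin Δλ cos φ₂, cos φ₁ sin φ₂ − sin φ₁ cos φ₂ cos Δλ) = 72.98°
Final bearing θ₂ = (initial bearing from the destination back to the start) + 180° = 121.28°
Δθ = θ₂ − θ₁ = +48.3°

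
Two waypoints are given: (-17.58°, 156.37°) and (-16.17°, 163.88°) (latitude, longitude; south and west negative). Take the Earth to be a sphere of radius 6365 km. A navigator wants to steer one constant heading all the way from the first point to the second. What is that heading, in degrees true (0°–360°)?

Δψ = ln[tan(π/4+φ₂/2)/tan(π/4+φ₁/2)] = +0.0257
Δλ = +0.1311 rad (taken the short way round)
course = atan2(Δλ, Δψ) = 78.90°

78.9°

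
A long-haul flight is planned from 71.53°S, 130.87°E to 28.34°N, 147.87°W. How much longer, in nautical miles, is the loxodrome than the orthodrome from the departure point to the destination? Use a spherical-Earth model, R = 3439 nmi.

169 nmi

Great circle: cos σ = sin φ₁ sin φ₂ + cos φ₁ cos φ₂ cos Δλ,  σ = 1.9909 rad → d_gc = 6846.8 nmi
Rhumb line: Δψ = +2.3326, q = Δφ/Δψ = 0.7472, d_rh = R√(Δφ²+q²Δλ²) = 7015.4 nmi
Excess = 7015.4 − 6846.8 = 168.6 ≈ 169 nmi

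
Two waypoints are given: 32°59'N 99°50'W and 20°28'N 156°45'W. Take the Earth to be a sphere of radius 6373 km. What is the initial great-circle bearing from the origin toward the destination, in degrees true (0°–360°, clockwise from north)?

N = sin Δλ·cos φ₂ = -0.7850;  D = cos φ₁ sin φ₂ − sin φ₁ cos φ₂ cos Δλ = +0.0149
initial course = atan2(N, D) = 271.09°

271.1°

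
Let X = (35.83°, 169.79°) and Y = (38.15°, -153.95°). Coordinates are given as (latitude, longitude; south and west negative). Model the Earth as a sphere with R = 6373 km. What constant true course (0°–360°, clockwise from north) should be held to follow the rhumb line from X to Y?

85.4°

Δψ = ln[tan(π/4+φ₂/2)/tan(π/4+φ₁/2)] = +0.0507
Δλ = +0.6329 rad (taken the short way round)
course = atan2(Δλ, Δψ) = 85.42°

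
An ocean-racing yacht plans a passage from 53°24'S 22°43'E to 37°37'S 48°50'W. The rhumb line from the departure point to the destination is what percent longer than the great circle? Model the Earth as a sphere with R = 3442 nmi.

Great circle: σ = 0.8770 rad → d_gc = Rσ = 3018.5 nmi
Rhumb: Δφ = +0.2755, Δλ = -1.2488, Δψ = +0.3970, q = Δφ/Δψ = 0.6939 → d_rh = R√(Δφ²+q²Δλ²) = 3129.8 nmi
Excess = (3129.8 − 3018.5) / 3018.5 = 111.3 / 3018.5 = 3.69% ≈ 3.7%

3.7%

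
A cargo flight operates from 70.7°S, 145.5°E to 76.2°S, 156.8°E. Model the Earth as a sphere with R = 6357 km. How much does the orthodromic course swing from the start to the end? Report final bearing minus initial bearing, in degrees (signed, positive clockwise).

-10.8°

Initial bearing θ₁ = atan2(sin Δλ cos φ₂, cos φ₁ sin φ₂ − sin φ₁ cos φ₂ cos Δλ) = 154.99°
Final bearing θ₂ = (initial bearing from the destination back to the start) + 180° = 144.15°
Δθ = θ₂ − θ₁ = -10.8°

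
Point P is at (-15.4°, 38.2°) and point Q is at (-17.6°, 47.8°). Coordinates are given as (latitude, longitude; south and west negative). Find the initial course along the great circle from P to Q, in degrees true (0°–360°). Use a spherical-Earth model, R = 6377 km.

104.8°

N = sin Δλ·cos φ₂ = +0.1590;  D = cos φ₁ sin φ₂ − sin φ₁ cos φ₂ cos Δλ = -0.0419
initial course = atan2(N, D) = 104.78°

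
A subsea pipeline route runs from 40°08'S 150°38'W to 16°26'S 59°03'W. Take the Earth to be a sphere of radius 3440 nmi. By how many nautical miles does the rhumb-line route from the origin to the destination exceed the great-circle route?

151 nmi

Great circle: cos σ = sin φ₁ sin φ₂ + cos φ₁ cos φ₂ cos Δλ,  σ = 1.4080 rad → d_gc = 4843.5 nmi
Rhumb line: Δψ = +0.4751, q = Δφ/Δψ = 0.8706, d_rh = R√(Δφ²+q²Δλ²) = 4994.1 nmi
Excess = 4994.1 − 4843.5 = 150.6 ≈ 151 nmi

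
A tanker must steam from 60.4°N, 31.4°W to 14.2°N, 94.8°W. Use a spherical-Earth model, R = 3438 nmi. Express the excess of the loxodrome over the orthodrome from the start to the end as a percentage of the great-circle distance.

Great circle: σ = 1.1288 rad → d_gc = Rσ = 3881.0 nmi
Rhumb: Δφ = -0.8063, Δλ = -1.1065, Δψ = -1.0806, q = Δφ/Δψ = 0.7462 → d_rh = R√(Δφ²+q²Δλ²) = 3967.8 nmi
Excess = (3967.8 − 3881.0) / 3881.0 = 86.8 / 3881.0 = 2.24% ≈ 2.2%

2.2%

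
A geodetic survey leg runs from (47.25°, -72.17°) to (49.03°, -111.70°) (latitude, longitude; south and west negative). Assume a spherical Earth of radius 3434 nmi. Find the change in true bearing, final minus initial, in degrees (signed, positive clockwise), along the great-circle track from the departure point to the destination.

At departure: θ₁ = atan2(sin Δλ cos φ₂, cos φ₁ sin φ₂ − sin φ₁ cos φ₂ cos Δλ) = 288.69°
At arrival: θ₂ = atan2(sin Δλ cos φ₁, −cos φ₂ sin φ₁ + sin φ₂ cos φ₁ cos Δλ) = 258.72°
Δθ = θ₂ − θ₁ = -30.0°

-30.0°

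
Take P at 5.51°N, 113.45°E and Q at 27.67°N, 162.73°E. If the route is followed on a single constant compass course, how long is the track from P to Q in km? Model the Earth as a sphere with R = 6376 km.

5770 km

Δψ = ln[tan(π/4+φ₂/2)/tan(π/4+φ₁/2)] = +0.4066;  Δφ = +0.3868 rad,  Δλ = +0.8601 rad
q = Δφ/Δψ = 0.9513
d = R·√(Δφ² + q²Δλ²) = 6376·0.90502 = 5770 km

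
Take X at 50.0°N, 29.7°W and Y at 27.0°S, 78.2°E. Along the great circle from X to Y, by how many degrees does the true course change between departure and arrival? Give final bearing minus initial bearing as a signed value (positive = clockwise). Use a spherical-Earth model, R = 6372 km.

Initial bearing θ₁ = atan2(sin Δλ cos φ₂, cos φ₁ sin φ₂ − sin φ₁ cos φ₂ cos Δλ) = 95.53°
Final bearing θ₂ = (initial bearing from the destination back to the start) + 180° = 134.11°
Δθ = θ₂ − θ₁ = +38.6°

+38.6°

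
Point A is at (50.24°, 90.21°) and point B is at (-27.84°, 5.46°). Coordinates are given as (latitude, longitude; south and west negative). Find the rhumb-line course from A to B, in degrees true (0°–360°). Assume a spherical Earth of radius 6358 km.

224.2°

Δψ = ln[tan(π/4+φ₂/2)/tan(π/4+φ₁/2)] = -1.5234
Δλ = -1.4792 rad (taken the short way round)
course = atan2(Δλ, Δψ) = 224.16°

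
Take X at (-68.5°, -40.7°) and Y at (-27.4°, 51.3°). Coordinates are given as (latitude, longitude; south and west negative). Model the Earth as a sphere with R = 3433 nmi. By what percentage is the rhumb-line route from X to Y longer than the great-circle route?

7.1%

Great circle: σ = 1.1408 rad → d_gc = Rσ = 3916.5 nmi
Rhumb: Δφ = +0.7173, Δλ = +1.6057, Δψ = +1.1639, q = Δφ/Δψ = 0.6163 → d_rh = R√(Δφ²+q²Δλ²) = 4195.9 nmi
Excess = (4195.9 − 3916.5) / 3916.5 = 279.4 / 3916.5 = 7.13% ≈ 7.1%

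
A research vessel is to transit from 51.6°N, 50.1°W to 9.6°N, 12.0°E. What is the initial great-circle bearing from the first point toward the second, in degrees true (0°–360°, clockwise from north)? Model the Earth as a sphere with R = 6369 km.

106.5°

θ = atan2( sin Δλ·cos φ₂ ,  cos φ₁ sin φ₂ − sin φ₁ cos φ₂ cos Δλ )
  = atan2(+0.8714, -0.2580) = 106.49°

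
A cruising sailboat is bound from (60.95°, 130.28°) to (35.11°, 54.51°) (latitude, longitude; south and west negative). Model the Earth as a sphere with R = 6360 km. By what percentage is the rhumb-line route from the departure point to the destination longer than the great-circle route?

4.6%

Great circle: σ = 0.9268 rad → d_gc = Rσ = 5894.1 km
Rhumb: Δφ = -0.4510, Δλ = -1.3224, Δψ = -0.6954, q = Δφ/Δψ = 0.6485 → d_rh = R√(Δφ²+q²Δλ²) = 6162.7 km
Excess = (6162.7 − 5894.1) / 5894.1 = 268.6 / 5894.1 = 4.56% ≈ 4.6%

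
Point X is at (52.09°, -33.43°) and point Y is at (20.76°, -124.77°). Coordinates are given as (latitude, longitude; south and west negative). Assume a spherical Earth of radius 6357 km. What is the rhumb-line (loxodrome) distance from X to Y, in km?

Δψ = ln[tan(π/4+φ₂/2)/tan(π/4+φ₁/2)] = -0.6982;  Δφ = -0.5468 rad,  Δλ = -1.5942 rad
q = Δφ/Δψ = 0.7832
d = R·√(Δφ² + q²Δλ²) = 6357·1.36304 = 8665 km

8665 km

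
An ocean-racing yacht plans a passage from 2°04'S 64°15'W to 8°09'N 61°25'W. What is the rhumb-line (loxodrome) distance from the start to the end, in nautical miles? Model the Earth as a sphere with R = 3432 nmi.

635 nmi

Δψ = ln[tan(π/4+φ₂/2)/tan(π/4+φ₁/2)] = +0.1788;  Δφ = +0.1783 rad,  Δλ = +0.0495 rad
q = Δφ/Δψ = 0.9973
d = R·√(Δφ² + q²Δλ²) = 3432·0.18501 = 635 nmi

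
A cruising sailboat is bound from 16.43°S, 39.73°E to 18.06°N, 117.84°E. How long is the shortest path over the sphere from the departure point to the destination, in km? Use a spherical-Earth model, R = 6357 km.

Haversine: a = sin²(Δφ/2)+cos φ₁ cos φ₂ sin²(Δλ/2) = 0.44990;  σ = 2·atan2(√a,√(1−a))
σ = 84.249° → d = Rσ = 6357·1.47043 = 9348 km

9348 km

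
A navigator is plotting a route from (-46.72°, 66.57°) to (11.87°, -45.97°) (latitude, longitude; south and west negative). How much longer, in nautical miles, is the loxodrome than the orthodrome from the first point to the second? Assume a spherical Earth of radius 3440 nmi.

Great circle: cos σ = sin φ₁ sin φ₂ + cos φ₁ cos φ₂ cos Δλ,  σ = 1.9899 rad → d_gc = 6845.2 nmi
Rhumb line: Δψ = +1.1332, q = Δφ/Δψ = 0.9024, d_rh = R√(Δφ²+q²Δλ²) = 7039.5 nmi
Excess = 7039.5 − 6845.2 = 194.3 ≈ 194 nmi

194 nmi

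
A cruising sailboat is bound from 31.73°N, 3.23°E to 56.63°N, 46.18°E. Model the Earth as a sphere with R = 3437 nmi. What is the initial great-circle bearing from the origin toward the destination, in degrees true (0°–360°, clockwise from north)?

36.9°

N = sin Δλ·cos φ₂ = +0.3748;  D = cos φ₁ sin φ₂ − sin φ₁ cos φ₂ cos Δλ = +0.4986
initial course = atan2(N, D) = 36.93°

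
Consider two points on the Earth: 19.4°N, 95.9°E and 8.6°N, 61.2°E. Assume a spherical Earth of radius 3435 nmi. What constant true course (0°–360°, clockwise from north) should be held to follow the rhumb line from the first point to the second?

Meridional parts: M(φ₁)=+0.3453, M(φ₂)=+0.1507 → ΔM = -0.1946;  Δλ = -0.6056 rad
tan C = Δλ / ΔM = +3.1123 → C = 252.19°

252.2°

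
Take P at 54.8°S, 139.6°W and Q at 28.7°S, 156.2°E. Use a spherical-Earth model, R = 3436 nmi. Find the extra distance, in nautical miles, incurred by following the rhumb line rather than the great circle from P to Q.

Great circle: cos σ = sin φ₁ sin φ₂ + cos φ₁ cos φ₂ cos Δλ,  σ = 0.9116 rad → d_gc = 3132.3 nmi
Rhumb line: Δψ = +0.6249, q = Δφ/Δψ = 0.7290, d_rh = R√(Δφ²+q²Δλ²) = 3213.5 nmi
Excess = 3213.5 − 3132.3 = 81.2 ≈ 81 nmi

81 nmi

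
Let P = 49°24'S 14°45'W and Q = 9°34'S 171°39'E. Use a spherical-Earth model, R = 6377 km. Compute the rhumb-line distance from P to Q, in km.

16842 km

Δψ = ln[tan(π/4+φ₂/2)/tan(π/4+φ₁/2)] = +0.8267;  Δφ = +0.6952 rad,  Δλ = -3.0299 rad
q = Δφ/Δψ = 0.8409
d = R·√(Δφ² + q²Δλ²) = 6377·2.64104 = 16842 km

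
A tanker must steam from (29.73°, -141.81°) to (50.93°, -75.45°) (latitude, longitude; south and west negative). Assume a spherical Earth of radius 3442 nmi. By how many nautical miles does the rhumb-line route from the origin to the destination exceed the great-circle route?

83 nmi

Great circle: cos σ = sin φ₁ sin φ₂ + cos φ₁ cos φ₂ cos Δλ,  σ = 0.9217 rad → d_gc = 3172.4 nmi
Rhumb line: Δψ = +0.4923, q = Δφ/Δψ = 0.7516, d_rh = R√(Δφ²+q²Δλ²) = 3255.6 nmi
Excess = 3255.6 − 3172.4 = 83.2 ≈ 83 nmi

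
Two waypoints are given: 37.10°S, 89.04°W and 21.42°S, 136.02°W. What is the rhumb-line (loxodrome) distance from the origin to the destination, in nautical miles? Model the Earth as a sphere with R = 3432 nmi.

Rhumb course C = atan2(Δλ, Δψ) with Δψ = ln[tan(π/4+φ₂/2)/tan(π/4+φ₁/2)] = +0.3153, Δλ = -0.8200 → C = 291.03°
d = R·|Δφ| / |cos C| = 3432·0.27367 / 0.35891 = 2617 nmi

2617 nmi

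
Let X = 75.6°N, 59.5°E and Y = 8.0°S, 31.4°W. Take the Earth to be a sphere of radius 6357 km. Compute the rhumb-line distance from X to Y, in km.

11420 km

Δψ = ln[tan(π/4+φ₂/2)/tan(π/4+φ₁/2)] = -2.2089;  Δφ = -1.4591 rad,  Δλ = -1.5865 rad
q = Δφ/Δψ = 0.6605
d = R·√(Δφ² + q²Δλ²) = 6357·1.79643 = 11420 km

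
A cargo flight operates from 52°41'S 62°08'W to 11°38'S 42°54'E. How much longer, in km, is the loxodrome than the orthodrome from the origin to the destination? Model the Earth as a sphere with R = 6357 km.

567 km

Great circle: cos σ = sin φ₁ sin φ₂ + cos φ₁ cos φ₂ cos Δλ,  σ = 1.5644 rad → d_gc = 9945.1 km
Rhumb line: Δψ = +0.8812, q = Δφ/Δψ = 0.8130, d_rh = R√(Δφ²+q²Δλ²) = 10512.4 km
Excess = 10512.4 − 9945.1 = 567.3 ≈ 567 km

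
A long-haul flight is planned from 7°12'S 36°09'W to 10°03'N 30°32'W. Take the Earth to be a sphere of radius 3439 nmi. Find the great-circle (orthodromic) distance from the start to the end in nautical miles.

cos σ = sin φ₁ sin φ₂ + cos φ₁ cos φ₂ cos Δλ
      = sin(-7.20°)sin(10.05°) + cos(-7.20°)cos(10.05°)cos(5.62°) = 0.9503
σ = 18.134° → d = Rσ = 3439·0.31650 = 1088 nmi

1088 nmi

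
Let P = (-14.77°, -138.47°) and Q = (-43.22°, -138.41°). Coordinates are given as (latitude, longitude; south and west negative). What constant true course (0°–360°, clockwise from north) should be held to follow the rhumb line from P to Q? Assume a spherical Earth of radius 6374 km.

Meridional parts: M(φ₁)=-0.2607, M(φ₂)=-0.8381 → ΔM = -0.5774;  Δλ = +0.0010 rad
tan C = Δλ / ΔM = -0.0018 → C = 179.90°

179.9°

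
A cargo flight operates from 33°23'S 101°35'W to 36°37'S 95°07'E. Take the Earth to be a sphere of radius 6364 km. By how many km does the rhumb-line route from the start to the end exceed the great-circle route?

Great circle: cos σ = sin φ₁ sin φ₂ + cos φ₁ cos φ₂ cos Δλ,  σ = 1.8899 rad → d_gc = 12027.6 km
Rhumb line: Δψ = -0.0689, q = Δφ/Δψ = 0.8189, d_rh = R√(Δφ²+q²Δλ²) = 14858.4 km
Excess = 14858.4 − 12027.6 = 2830.8 ≈ 2831 km

2831 km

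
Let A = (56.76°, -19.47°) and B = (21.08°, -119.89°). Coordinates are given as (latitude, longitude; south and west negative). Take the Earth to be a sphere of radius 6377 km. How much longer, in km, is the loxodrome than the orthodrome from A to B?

577 km

Great circle: cos σ = sin φ₁ sin φ₂ + cos φ₁ cos φ₂ cos Δλ,  σ = 1.3609 rad → d_gc = 8678.7 km
Rhumb line: Δψ = -0.8325, q = Δφ/Δψ = 0.7480, d_rh = R√(Δφ²+q²Δλ²) = 9255.7 km
Excess = 9255.7 − 8678.7 = 577.0 ≈ 577 km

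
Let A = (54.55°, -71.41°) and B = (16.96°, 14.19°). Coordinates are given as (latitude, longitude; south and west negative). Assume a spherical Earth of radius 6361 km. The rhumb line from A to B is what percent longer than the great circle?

Great circle: σ = 1.2868 rad → d_gc = Rσ = 8185.4 km
Rhumb: Δφ = -0.6561, Δλ = +1.4940, Δψ = -0.8402, q = Δφ/Δψ = 0.7809 → d_rh = R√(Δφ²+q²Δλ²) = 8513.7 km
Excess = (8513.7 − 8185.4) / 8185.4 = 328.3 / 8185.4 = 4.01% ≈ 4.0%

4.0%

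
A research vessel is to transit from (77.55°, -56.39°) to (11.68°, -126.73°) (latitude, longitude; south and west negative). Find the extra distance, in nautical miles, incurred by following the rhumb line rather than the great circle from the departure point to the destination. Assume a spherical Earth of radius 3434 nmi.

166 nmi

Great circle: cos σ = sin φ₁ sin φ₂ + cos φ₁ cos φ₂ cos Δλ,  σ = 1.2987 rad → d_gc = 4459.9 nmi
Rhumb line: Δψ = -2.0104, q = Δφ/Δψ = 0.5718, d_rh = R√(Δφ²+q²Δλ²) = 4625.8 nmi
Excess = 4625.8 − 4459.9 = 165.9 ≈ 166 nmi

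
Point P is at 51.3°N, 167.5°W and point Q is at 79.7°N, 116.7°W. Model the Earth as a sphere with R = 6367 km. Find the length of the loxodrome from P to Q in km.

3767 km

Rhumb course C = atan2(Δλ, Δψ) with Δψ = ln[tan(π/4+φ₂/2)/tan(π/4+φ₁/2)] = +1.3601, Δλ = +0.8866 → C = 33.10°
d = R·|Δφ| / |cos C| = 6367·0.49567 / 0.83771 = 3767 km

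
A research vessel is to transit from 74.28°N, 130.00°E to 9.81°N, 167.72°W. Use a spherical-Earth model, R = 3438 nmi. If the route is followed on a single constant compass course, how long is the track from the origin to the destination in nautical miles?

Rhumb course C = atan2(Δλ, Δψ) with Δψ = ln[tan(π/4+φ₂/2)/tan(π/4+φ₁/2)] = -1.8081, Δλ = +1.0870 → C = 148.99°
d = R·|Δφ| / |cos C| = 3438·1.12521 / 0.85704 = 4514 nmi

4514 nmi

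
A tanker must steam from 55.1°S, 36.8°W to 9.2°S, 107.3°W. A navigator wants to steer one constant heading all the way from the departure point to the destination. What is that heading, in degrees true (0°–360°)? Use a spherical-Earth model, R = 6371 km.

309.0°

Meridional parts: M(φ₁)=-1.1573, M(φ₂)=-0.1613 → ΔM = +0.9960;  Δλ = -1.2305 rad
tan C = Δλ / ΔM = -1.2354 → C = 308.99°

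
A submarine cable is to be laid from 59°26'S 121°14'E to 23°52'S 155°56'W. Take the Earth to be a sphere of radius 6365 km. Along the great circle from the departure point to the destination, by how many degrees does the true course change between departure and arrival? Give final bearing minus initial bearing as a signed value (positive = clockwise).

-63.2°

At departure: θ₁ = atan2(sin Δλ cos φ₂, cos φ₁ sin φ₂ − sin φ₁ cos φ₂ cos Δλ) = 96.76°
At arrival: θ₂ = atan2(sin Δλ cos φ₁, −cos φ₂ sin φ₁ + sin φ₂ cos φ₁ cos Δλ) = 33.52°
Δθ = θ₂ − θ₁ = -63.2°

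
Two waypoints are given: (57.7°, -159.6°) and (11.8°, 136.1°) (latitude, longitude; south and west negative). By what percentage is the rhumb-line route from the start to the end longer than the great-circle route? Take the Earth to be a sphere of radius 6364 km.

Great circle: σ = 1.1596 rad → d_gc = Rσ = 7379.9 km
Rhumb: Δφ = -0.8011, Δλ = -1.1222, Δψ = -1.0319, q = Δφ/Δψ = 0.7763 → d_rh = R√(Δφ²+q²Δλ²) = 7532.2 km
Excess = (7532.2 − 7379.9) / 7379.9 = 152.3 / 7379.9 = 2.06% ≈ 2.1%

2.1%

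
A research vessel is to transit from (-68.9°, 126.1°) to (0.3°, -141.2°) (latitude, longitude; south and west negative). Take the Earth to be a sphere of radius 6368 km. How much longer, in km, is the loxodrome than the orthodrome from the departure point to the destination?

Great circle: cos σ = sin φ₁ sin φ₂ + cos φ₁ cos φ₂ cos Δλ,  σ = 1.5926 rad → d_gc = 10141.9 km
Rhumb line: Δψ = +1.6859, q = Δφ/Δψ = 0.7164, d_rh = R√(Δφ²+q²Δλ²) = 10659.6 km
Excess = 10659.6 − 10141.9 = 517.7 ≈ 518 km

518 km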